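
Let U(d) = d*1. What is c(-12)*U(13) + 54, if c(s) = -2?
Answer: 28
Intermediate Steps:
U(d) = d
c(-12)*U(13) + 54 = -2*13 + 54 = -26 + 54 = 28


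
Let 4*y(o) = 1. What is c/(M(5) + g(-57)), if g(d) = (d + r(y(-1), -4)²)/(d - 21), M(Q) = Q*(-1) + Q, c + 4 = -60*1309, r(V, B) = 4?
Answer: -6126432/41 ≈ -1.4943e+5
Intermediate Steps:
y(o) = ¼ (y(o) = (¼)*1 = ¼)
c = -78544 (c = -4 - 60*1309 = -4 - 78540 = -78544)
M(Q) = 0 (M(Q) = -Q + Q = 0)
g(d) = (16 + d)/(-21 + d) (g(d) = (d + 4²)/(d - 21) = (d + 16)/(-21 + d) = (16 + d)/(-21 + d))
c/(M(5) + g(-57)) = -78544/(0 + (16 - 57)/(-21 - 57)) = -78544/(0 - 41/(-78)) = -78544/(0 - 1/78*(-41)) = -78544/(0 + 41/78) = -78544/41/78 = -78544*78/41 = -6126432/41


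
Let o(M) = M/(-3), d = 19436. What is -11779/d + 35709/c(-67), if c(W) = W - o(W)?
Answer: -260659643/651106 ≈ -400.33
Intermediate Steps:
o(M) = -M/3 (o(M) = M*(-⅓) = -M/3)
c(W) = 4*W/3 (c(W) = W - (-1)*W/3 = W + W/3 = 4*W/3)
-11779/d + 35709/c(-67) = -11779/19436 + 35709/(((4/3)*(-67))) = -11779*1/19436 + 35709/(-268/3) = -11779/19436 + 35709*(-3/268) = -11779/19436 - 107127/268 = -260659643/651106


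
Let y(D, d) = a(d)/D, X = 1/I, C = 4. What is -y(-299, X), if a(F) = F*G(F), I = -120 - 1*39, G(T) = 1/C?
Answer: -1/190164 ≈ -5.2586e-6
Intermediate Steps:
G(T) = 1/4
I = -159 (I = -120 - 39 = -159)
X = -1/159 (X = 1/(-159) = -1/159 ≈ -0.0062893)
a(F) = F/4 (a(F) = F*(1/4) = F/4)
y(D, d) = d/(4*D) (y(D, d) = (d/4)/D = d/(4*D))
-y(-299, X) = -(-1)/(4*159*(-299)) = -(-1)*(-1)/(4*159*299) = -1*1/190164 = -1/190164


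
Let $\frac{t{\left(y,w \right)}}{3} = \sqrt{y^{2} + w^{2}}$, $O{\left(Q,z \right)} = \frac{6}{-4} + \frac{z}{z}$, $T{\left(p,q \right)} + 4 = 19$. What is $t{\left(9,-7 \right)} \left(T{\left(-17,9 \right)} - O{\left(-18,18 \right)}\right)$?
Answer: $\frac{93 \sqrt{130}}{2} \approx 530.18$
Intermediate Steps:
$T{\left(p,q \right)} = 15$ ($T{\left(p,q \right)} = -4 + 19 = 15$)
$O{\left(Q,z \right)} = - \frac{1}{2}$ ($O{\left(Q,z \right)} = 6 \left(- \frac{1}{4}\right) + 1 = - \frac{3}{2} + 1 = - \frac{1}{2}$)
$t{\left(y,w \right)} = 3 \sqrt{w^{2} + y^{2}}$ ($t{\left(y,w \right)} = 3 \sqrt{y^{2} + w^{2}} = 3 \sqrt{w^{2} + y^{2}}$)
$t{\left(9,-7 \right)} \left(T{\left(-17,9 \right)} - O{\left(-18,18 \right)}\right) = 3 \sqrt{\left(-7\right)^{2} + 9^{2}} \left(15 - - \frac{1}{2}\right) = 3 \sqrt{49 + 81} \left(15 + \frac{1}{2}\right) = 3 \sqrt{130} \cdot \frac{31}{2} = \frac{93 \sqrt{130}}{2}$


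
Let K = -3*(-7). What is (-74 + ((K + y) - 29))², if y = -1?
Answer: 6889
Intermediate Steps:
K = 21
(-74 + ((K + y) - 29))² = (-74 + ((21 - 1) - 29))² = (-74 + (20 - 29))² = (-74 - 9)² = (-83)² = 6889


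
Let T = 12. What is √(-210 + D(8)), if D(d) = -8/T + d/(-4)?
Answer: I*√1914/3 ≈ 14.583*I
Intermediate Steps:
D(d) = -⅔ - d/4 (D(d) = -8/12 + d/(-4) = -8*1/12 + d*(-¼) = -⅔ - d/4)
√(-210 + D(8)) = √(-210 + (-⅔ - ¼*8)) = √(-210 + (-⅔ - 2)) = √(-210 - 8/3) = √(-638/3) = I*√1914/3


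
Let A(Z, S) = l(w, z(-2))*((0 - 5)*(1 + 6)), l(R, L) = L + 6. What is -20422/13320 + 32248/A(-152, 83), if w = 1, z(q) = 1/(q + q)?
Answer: -34692263/214452 ≈ -161.77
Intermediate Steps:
z(q) = 1/(2*q)
l(R, L) = 6 + L
A(Z, S) = -805/4 (A(Z, S) = (6 + (½)/(-2))*((0 - 5)*(1 + 6)) = (6 + (½)*(-½))*(-5*7) = (6 - ¼)*(-35) = (23/4)*(-35) = -805/4)
-20422/13320 + 32248/A(-152, 83) = -20422/13320 + 32248/(-805/4) = -20422*1/13320 + 32248*(-4/805) = -10211/6660 - 128992/805 = -34692263/214452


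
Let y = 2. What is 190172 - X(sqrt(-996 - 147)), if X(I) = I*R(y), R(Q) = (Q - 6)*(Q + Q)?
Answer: 190172 + 48*I*sqrt(127) ≈ 1.9017e+5 + 540.93*I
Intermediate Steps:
R(Q) = 2*Q*(-6 + Q) (R(Q) = (-6 + Q)*(2*Q) = 2*Q*(-6 + Q))
X(I) = -16*I (X(I) = I*(2*2*(-6 + 2)) = I*(2*2*(-4)) = I*(-16) = -16*I)
190172 - X(sqrt(-996 - 147)) = 190172 - (-16)*sqrt(-996 - 147) = 190172 - (-16)*sqrt(-1143) = 190172 - (-16)*3*I*sqrt(127) = 190172 - (-48)*I*sqrt(127) = 190172 + 48*I*sqrt(127)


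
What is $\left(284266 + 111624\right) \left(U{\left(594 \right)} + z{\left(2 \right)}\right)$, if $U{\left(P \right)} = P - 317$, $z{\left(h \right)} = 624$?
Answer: $356696890$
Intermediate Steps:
$U{\left(P \right)} = -317 + P$
$\left(284266 + 111624\right) \left(U{\left(594 \right)} + z{\left(2 \right)}\right) = \left(284266 + 111624\right) \left(\left(-317 + 594\right) + 624\right) = 395890 \left(277 + 624\right) = 395890 \cdot 901 = 356696890$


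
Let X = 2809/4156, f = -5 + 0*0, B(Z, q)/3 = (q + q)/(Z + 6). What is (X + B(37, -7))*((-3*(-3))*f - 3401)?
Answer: 92637095/89354 ≈ 1036.7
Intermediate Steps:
B(Z, q) = 6*q/(6 + Z) (B(Z, q) = 3*((q + q)/(Z + 6)) = 3*((2*q)/(6 + Z)) = 3*(2*q/(6 + Z)) = 6*q/(6 + Z))
f = -5 (f = -5 + 0 = -5)
X = 2809/4156 (X = 2809*(1/4156) = 2809/4156 ≈ 0.67589)
(X + B(37, -7))*((-3*(-3))*f - 3401) = (2809/4156 + 6*(-7)/(6 + 37))*(-3*(-3)*(-5) - 3401) = (2809/4156 + 6*(-7)/43)*(9*(-5) - 3401) = (2809/4156 + 6*(-7)*(1/43))*(-45 - 3401) = (2809/4156 - 42/43)*(-3446) = -53765/178708*(-3446) = 92637095/89354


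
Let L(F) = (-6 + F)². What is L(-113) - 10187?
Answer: 3974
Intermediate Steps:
L(-113) - 10187 = (-6 - 113)² - 10187 = (-119)² - 10187 = 14161 - 10187 = 3974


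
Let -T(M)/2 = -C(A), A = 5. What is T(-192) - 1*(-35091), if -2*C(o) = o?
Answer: 35086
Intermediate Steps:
C(o) = -o/2
T(M) = -5 (T(M) = -(-2)*(-½*5) = -(-2)*(-5)/2 = -2*5/2 = -5)
T(-192) - 1*(-35091) = -5 - 1*(-35091) = -5 + 35091 = 35086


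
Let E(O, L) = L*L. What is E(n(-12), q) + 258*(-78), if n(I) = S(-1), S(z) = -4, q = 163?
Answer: 6445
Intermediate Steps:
n(I) = -4
E(O, L) = L**2
E(n(-12), q) + 258*(-78) = 163**2 + 258*(-78) = 26569 - 20124 = 6445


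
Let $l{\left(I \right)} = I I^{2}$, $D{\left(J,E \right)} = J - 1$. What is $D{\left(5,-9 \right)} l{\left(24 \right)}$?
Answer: $55296$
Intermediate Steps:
$D{\left(J,E \right)} = -1 + J$ ($D{\left(J,E \right)} = J - 1 = -1 + J$)
$l{\left(I \right)} = I^{3}$
$D{\left(5,-9 \right)} l{\left(24 \right)} = \left(-1 + 5\right) 24^{3} = 4 \cdot 13824 = 55296$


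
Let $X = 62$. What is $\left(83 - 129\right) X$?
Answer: $-2852$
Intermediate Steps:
$\left(83 - 129\right) X = \left(83 - 129\right) 62 = \left(-46\right) 62 = -2852$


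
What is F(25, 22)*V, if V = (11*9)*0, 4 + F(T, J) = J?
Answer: 0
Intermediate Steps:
F(T, J) = -4 + J
V = 0 (V = 99*0 = 0)
F(25, 22)*V = (-4 + 22)*0 = 18*0 = 0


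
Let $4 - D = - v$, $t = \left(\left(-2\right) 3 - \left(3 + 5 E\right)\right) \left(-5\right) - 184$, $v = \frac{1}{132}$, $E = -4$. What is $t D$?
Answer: $- \frac{126431}{132} \approx -957.81$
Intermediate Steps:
$v = \frac{1}{132} \approx 0.0075758$
$t = -239$ ($t = \left(\left(-2\right) 3 - -17\right) \left(-5\right) - 184 = \left(-6 + \left(20 - 3\right)\right) \left(-5\right) - 184 = \left(-6 + 17\right) \left(-5\right) - 184 = 11 \left(-5\right) - 184 = -55 - 184 = -239$)
$D = \frac{529}{132}$ ($D = 4 - \left(-1\right) \frac{1}{132} = 4 - - \frac{1}{132} = 4 + \frac{1}{132} = \frac{529}{132} \approx 4.0076$)
$t D = \left(-239\right) \frac{529}{132} = - \frac{126431}{132}$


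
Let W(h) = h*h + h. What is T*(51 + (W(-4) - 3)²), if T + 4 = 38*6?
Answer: 29568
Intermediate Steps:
W(h) = h + h² (W(h) = h² + h = h + h²)
T = 224 (T = -4 + 38*6 = -4 + 228 = 224)
T*(51 + (W(-4) - 3)²) = 224*(51 + (-4*(1 - 4) - 3)²) = 224*(51 + (-4*(-3) - 3)²) = 224*(51 + (12 - 3)²) = 224*(51 + 9²) = 224*(51 + 81) = 224*132 = 29568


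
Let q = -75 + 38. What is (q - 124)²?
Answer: 25921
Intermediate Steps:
q = -37
(q - 124)² = (-37 - 124)² = (-161)² = 25921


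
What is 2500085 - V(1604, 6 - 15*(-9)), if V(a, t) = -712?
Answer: 2500797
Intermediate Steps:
2500085 - V(1604, 6 - 15*(-9)) = 2500085 - 1*(-712) = 2500085 + 712 = 2500797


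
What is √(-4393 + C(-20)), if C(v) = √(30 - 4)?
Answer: √(-4393 + √26) ≈ 66.241*I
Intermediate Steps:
C(v) = √26
√(-4393 + C(-20)) = √(-4393 + √26)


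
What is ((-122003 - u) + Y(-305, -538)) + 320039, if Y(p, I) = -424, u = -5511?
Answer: 203123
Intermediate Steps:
((-122003 - u) + Y(-305, -538)) + 320039 = ((-122003 - 1*(-5511)) - 424) + 320039 = ((-122003 + 5511) - 424) + 320039 = (-116492 - 424) + 320039 = -116916 + 320039 = 203123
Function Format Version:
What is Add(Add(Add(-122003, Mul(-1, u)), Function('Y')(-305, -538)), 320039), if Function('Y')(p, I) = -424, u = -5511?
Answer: 203123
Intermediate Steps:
Add(Add(Add(-122003, Mul(-1, u)), Function('Y')(-305, -538)), 320039) = Add(Add(Add(-122003, Mul(-1, -5511)), -424), 320039) = Add(Add(Add(-122003, 5511), -424), 320039) = Add(Add(-116492, -424), 320039) = Add(-116916, 320039) = 203123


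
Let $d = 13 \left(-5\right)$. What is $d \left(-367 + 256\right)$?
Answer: $7215$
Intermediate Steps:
$d = -65$
$d \left(-367 + 256\right) = - 65 \left(-367 + 256\right) = \left(-65\right) \left(-111\right) = 7215$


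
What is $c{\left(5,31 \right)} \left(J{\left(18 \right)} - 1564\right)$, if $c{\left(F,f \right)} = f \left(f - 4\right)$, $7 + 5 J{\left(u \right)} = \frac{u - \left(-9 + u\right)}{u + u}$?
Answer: $- \frac{26203959}{20} \approx -1.3102 \cdot 10^{6}$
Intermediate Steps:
$J{\left(u \right)} = - \frac{7}{5} + \frac{9}{10 u}$ ($J{\left(u \right)} = - \frac{7}{5} + \frac{\left(u - \left(-9 + u\right)\right) \frac{1}{u + u}}{5} = - \frac{7}{5} + \frac{9 \frac{1}{2 u}}{5} = - \frac{7}{5} + \frac{\frac{9}{2} \frac{1}{u}}{5} = - \frac{7}{5} + \frac{9}{10 u}$)
$c{\left(F,f \right)} = f \left(-4 + f\right)$
$c{\left(5,31 \right)} \left(J{\left(18 \right)} - 1564\right) = 31 \left(-4 + 31\right) \left(\frac{9 - 252}{10 \cdot 18} - 1564\right) = 31 \cdot 27 \left(\frac{1}{10} \cdot \frac{1}{18} \left(9 - 252\right) - 1564\right) = 837 \left(\frac{1}{10} \cdot \frac{1}{18} \left(-243\right) - 1564\right) = 837 \left(- \frac{27}{20} - 1564\right) = 837 \left(- \frac{31307}{20}\right) = - \frac{26203959}{20}$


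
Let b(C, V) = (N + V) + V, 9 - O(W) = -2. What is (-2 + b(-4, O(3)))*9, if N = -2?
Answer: 162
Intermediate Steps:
O(W) = 11 (O(W) = 9 - 1*(-2) = 9 + 2 = 11)
b(C, V) = -2 + 2*V (b(C, V) = (-2 + V) + V = -2 + 2*V)
(-2 + b(-4, O(3)))*9 = (-2 + (-2 + 2*11))*9 = (-2 + (-2 + 22))*9 = (-2 + 20)*9 = 18*9 = 162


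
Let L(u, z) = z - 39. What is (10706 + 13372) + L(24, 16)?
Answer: 24055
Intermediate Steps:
L(u, z) = -39 + z
(10706 + 13372) + L(24, 16) = (10706 + 13372) + (-39 + 16) = 24078 - 23 = 24055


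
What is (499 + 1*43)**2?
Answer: 293764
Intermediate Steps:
(499 + 1*43)**2 = (499 + 43)**2 = 542**2 = 293764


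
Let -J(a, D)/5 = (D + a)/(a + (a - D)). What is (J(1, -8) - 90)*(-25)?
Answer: 4325/2 ≈ 2162.5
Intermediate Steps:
J(a, D) = -5*(D + a)/(-D + 2*a) (J(a, D) = -5*(D + a)/(a + (a - D)) = -5*(D + a)/(-D + 2*a))
(J(1, -8) - 90)*(-25) = (5*(-8 + 1)/(-8 - 2*1) - 90)*(-25) = (5*(-7)/(-8 - 2) - 90)*(-25) = (5*(-7)/(-10) - 90)*(-25) = (5*(-1/10)*(-7) - 90)*(-25) = (7/2 - 90)*(-25) = -173/2*(-25) = 4325/2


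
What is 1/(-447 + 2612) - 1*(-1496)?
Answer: 3238841/2165 ≈ 1496.0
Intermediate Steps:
1/(-447 + 2612) - 1*(-1496) = 1/2165 + 1496 = 3238841/2165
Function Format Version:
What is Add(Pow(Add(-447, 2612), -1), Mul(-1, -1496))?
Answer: Rational(3238841, 2165) ≈ 1496.0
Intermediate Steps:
Add(Pow(Add(-447, 2612), -1), Mul(-1, -1496)) = Add(Pow(2165, -1), 1496) = Add(Rational(1, 2165), 1496) = Rational(3238841, 2165)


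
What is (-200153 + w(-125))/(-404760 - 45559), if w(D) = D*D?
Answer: 9712/23701 ≈ 0.40977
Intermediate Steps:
w(D) = D²
(-200153 + w(-125))/(-404760 - 45559) = (-200153 + (-125)²)/(-404760 - 45559) = (-200153 + 15625)/(-450319) = -184528*(-1/450319) = 9712/23701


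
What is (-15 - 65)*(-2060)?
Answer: 164800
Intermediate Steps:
(-15 - 65)*(-2060) = -80*(-2060) = 164800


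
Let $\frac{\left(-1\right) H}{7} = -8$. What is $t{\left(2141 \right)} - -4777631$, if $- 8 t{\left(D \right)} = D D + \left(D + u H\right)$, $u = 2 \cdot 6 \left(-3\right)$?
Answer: $\frac{16818521}{4} \approx 4.2046 \cdot 10^{6}$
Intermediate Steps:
$u = -36$ ($u = 12 \left(-3\right) = -36$)
$H = 56$ ($H = \left(-7\right) \left(-8\right) = 56$)
$t{\left(D \right)} = 252 - \frac{D}{8} - \frac{D^{2}}{8}$ ($t{\left(D \right)} = - \frac{D D + \left(D - 2016\right)}{8} = - \frac{D^{2} + \left(D - 2016\right)}{8} = - \frac{D^{2} + \left(-2016 + D\right)}{8} = - \frac{-2016 + D + D^{2}}{8} = 252 - \frac{D}{8} - \frac{D^{2}}{8}$)
$t{\left(2141 \right)} - -4777631 = \left(252 - \frac{2141}{8} - \frac{2141^{2}}{8}\right) - -4777631 = \left(252 - \frac{2141}{8} - \frac{4583881}{8}\right) + 4777631 = - \frac{2292003}{4} + 4777631 = \frac{16818521}{4}$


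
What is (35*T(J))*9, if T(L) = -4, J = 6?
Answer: -1260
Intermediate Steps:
(35*T(J))*9 = (35*(-4))*9 = -140*9 = -1260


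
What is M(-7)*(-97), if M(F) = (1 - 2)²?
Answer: -97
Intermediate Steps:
M(F) = 1 (M(F) = (-1)² = 1)
M(-7)*(-97) = 1*(-97) = -97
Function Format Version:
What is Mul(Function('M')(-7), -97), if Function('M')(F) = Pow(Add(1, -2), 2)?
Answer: -97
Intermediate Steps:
Function('M')(F) = 1 (Function('M')(F) = Pow(-1, 2) = 1)
Mul(Function('M')(-7), -97) = Mul(1, -97) = -97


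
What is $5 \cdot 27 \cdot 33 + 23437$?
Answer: $27892$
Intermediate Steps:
$5 \cdot 27 \cdot 33 + 23437 = 135 \cdot 33 + 23437 = 4455 + 23437 = 27892$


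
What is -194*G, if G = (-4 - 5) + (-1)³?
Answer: 1940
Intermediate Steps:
G = -10 (G = -9 - 1 = -10)
-194*G = -194*(-10) = 1940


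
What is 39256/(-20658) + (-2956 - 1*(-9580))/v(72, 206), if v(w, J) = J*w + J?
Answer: -113373284/77663751 ≈ -1.4598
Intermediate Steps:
v(w, J) = J + J*w
39256/(-20658) + (-2956 - 1*(-9580))/v(72, 206) = 39256/(-20658) + (-2956 - 1*(-9580))/((206*(1 + 72))) = 39256*(-1/20658) + (-2956 + 9580)/((206*73)) = -19628/10329 + 6624/15038 = -19628/10329 + 6624*(1/15038) = -19628/10329 + 3312/7519 = -113373284/77663751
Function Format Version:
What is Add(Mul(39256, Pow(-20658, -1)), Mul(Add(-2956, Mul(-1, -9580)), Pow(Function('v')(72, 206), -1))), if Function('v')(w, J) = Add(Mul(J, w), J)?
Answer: Rational(-113373284, 77663751) ≈ -1.4598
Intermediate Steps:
Function('v')(w, J) = Add(J, Mul(J, w))
Add(Mul(39256, Pow(-20658, -1)), Mul(Add(-2956, Mul(-1, -9580)), Pow(Function('v')(72, 206), -1))) = Add(Mul(39256, Pow(-20658, -1)), Mul(Add(-2956, Mul(-1, -9580)), Pow(Mul(206, Add(1, 72)), -1))) = Add(Mul(39256, Rational(-1, 20658)), Mul(Add(-2956, 9580), Pow(Mul(206, 73), -1))) = Add(Rational(-19628, 10329), Mul(6624, Pow(15038, -1))) = Add(Rational(-19628, 10329), Mul(6624, Rational(1, 15038))) = Add(Rational(-19628, 10329), Rational(3312, 7519)) = Rational(-113373284, 77663751)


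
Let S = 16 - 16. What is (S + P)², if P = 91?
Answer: 8281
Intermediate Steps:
S = 0
(S + P)² = (0 + 91)² = 91² = 8281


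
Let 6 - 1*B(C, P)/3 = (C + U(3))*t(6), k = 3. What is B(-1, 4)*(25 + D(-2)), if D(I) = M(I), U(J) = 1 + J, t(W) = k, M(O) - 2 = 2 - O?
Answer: -279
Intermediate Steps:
M(O) = 4 - O (M(O) = 2 + (2 - O) = 4 - O)
t(W) = 3
D(I) = 4 - I
B(C, P) = -18 - 9*C (B(C, P) = 18 - 3*(C + (1 + 3))*3 = 18 - 3*(C + 4)*3 = 18 - 3*(4 + C)*3 = 18 - 3*(12 + 3*C) = 18 + (-36 - 9*C) = -18 - 9*C)
B(-1, 4)*(25 + D(-2)) = (-18 - 9*(-1))*(25 + (4 - 1*(-2))) = (-18 + 9)*(25 + (4 + 2)) = -9*(25 + 6) = -9*31 = -279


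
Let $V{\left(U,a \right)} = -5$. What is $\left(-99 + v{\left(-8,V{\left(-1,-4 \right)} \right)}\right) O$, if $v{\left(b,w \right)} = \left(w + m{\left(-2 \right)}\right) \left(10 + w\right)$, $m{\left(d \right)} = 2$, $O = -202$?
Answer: $23028$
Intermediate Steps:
$v{\left(b,w \right)} = \left(2 + w\right) \left(10 + w\right)$ ($v{\left(b,w \right)} = \left(w + 2\right) \left(10 + w\right) = \left(2 + w\right) \left(10 + w\right)$)
$\left(-99 + v{\left(-8,V{\left(-1,-4 \right)} \right)}\right) O = \left(-99 + \left(20 + \left(-5\right)^{2} + 12 \left(-5\right)\right)\right) \left(-202\right) = \left(-99 + \left(20 + 25 - 60\right)\right) \left(-202\right) = \left(-99 - 15\right) \left(-202\right) = \left(-114\right) \left(-202\right) = 23028$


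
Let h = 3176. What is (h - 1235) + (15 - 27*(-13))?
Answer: 2307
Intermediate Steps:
(h - 1235) + (15 - 27*(-13)) = (3176 - 1235) + (15 - 27*(-13)) = 1941 + (15 + 351) = 1941 + 366 = 2307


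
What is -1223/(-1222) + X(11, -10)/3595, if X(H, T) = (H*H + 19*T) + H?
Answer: 4325809/4393090 ≈ 0.98468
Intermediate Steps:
X(H, T) = H + H² + 19*T (X(H, T) = (H² + 19*T) + H = H + H² + 19*T)
-1223/(-1222) + X(11, -10)/3595 = -1223/(-1222) + (11 + 11² + 19*(-10))/3595 = -1223*(-1/1222) + (11 + 121 - 190)*(1/3595) = 1223/1222 - 58*1/3595 = 1223/1222 - 58/3595 = 4325809/4393090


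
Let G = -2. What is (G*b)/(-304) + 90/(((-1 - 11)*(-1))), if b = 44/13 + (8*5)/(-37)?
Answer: 68681/9139 ≈ 7.5152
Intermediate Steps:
b = 1108/481 (b = 44*(1/13) + 40*(-1/37) = 44/13 - 40/37 = 1108/481 ≈ 2.3035)
(G*b)/(-304) + 90/(((-1 - 11)*(-1))) = -2*1108/481/(-304) + 90/(((-1 - 11)*(-1))) = -2216/481*(-1/304) + 90/((-12*(-1))) = 277/18278 + 90/12 = 277/18278 + 90*(1/12) = 277/18278 + 15/2 = 68681/9139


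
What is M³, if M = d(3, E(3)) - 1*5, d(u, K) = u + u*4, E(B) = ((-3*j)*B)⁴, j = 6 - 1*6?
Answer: 1000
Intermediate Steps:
j = 0 (j = 6 - 6 = 0)
E(B) = 0 (E(B) = ((-3*0)*B)⁴ = (0*B)⁴ = 0⁴ = 0)
d(u, K) = 5*u (d(u, K) = u + 4*u = 5*u)
M = 10 (M = 5*3 - 1*5 = 15 - 5 = 10)
M³ = 10³ = 1000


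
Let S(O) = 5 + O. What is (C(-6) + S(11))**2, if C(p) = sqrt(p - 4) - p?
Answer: (22 + I*sqrt(10))**2 ≈ 474.0 + 139.14*I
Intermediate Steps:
C(p) = sqrt(-4 + p) - p
(C(-6) + S(11))**2 = ((sqrt(-4 - 6) - 1*(-6)) + (5 + 11))**2 = ((sqrt(-10) + 6) + 16)**2 = ((I*sqrt(10) + 6) + 16)**2 = ((6 + I*sqrt(10)) + 16)**2 = (22 + I*sqrt(10))**2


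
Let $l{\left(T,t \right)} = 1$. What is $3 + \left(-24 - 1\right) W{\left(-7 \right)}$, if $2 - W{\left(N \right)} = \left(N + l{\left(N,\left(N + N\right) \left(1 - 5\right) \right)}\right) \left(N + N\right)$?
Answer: $2053$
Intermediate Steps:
$W{\left(N \right)} = 2 - 2 N \left(1 + N\right)$ ($W{\left(N \right)} = 2 - \left(N + 1\right) \left(N + N\right) = 2 - \left(1 + N\right) 2 N = 2 - 2 N \left(1 + N\right)$)
$3 + \left(-24 - 1\right) W{\left(-7 \right)} = 3 + \left(-24 - 1\right) \left(2 - -14 - 2 \left(-7\right)^{2}\right) = 3 + \left(-24 - 1\right) \left(2 + 14 - 98\right) = 3 - 25 \left(2 + 14 - 98\right) = 3 - -2050 = 3 + 2050 = 2053$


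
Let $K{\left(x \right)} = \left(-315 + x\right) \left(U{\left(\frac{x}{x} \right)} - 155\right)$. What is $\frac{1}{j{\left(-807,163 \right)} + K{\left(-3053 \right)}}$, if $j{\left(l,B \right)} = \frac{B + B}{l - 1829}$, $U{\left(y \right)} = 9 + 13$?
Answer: $\frac{1318}{590390029} \approx 2.2324 \cdot 10^{-6}$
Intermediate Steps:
$U{\left(y \right)} = 22$
$K{\left(x \right)} = 41895 - 133 x$ ($K{\left(x \right)} = \left(-315 + x\right) \left(22 - 155\right) = \left(-315 + x\right) \left(-133\right) = 41895 - 133 x$)
$j{\left(l,B \right)} = \frac{2 B}{-1829 + l}$
$\frac{1}{j{\left(-807,163 \right)} + K{\left(-3053 \right)}} = \frac{1}{2 \cdot 163 \frac{1}{-1829 - 807} + \left(41895 - -406049\right)} = \frac{1}{2 \cdot 163 \frac{1}{-2636} + \left(41895 + 406049\right)} = \frac{1}{2 \cdot 163 \left(- \frac{1}{2636}\right) + 447944} = \frac{1}{- \frac{163}{1318} + 447944} = \frac{1}{\frac{590390029}{1318}} = \frac{1318}{590390029}$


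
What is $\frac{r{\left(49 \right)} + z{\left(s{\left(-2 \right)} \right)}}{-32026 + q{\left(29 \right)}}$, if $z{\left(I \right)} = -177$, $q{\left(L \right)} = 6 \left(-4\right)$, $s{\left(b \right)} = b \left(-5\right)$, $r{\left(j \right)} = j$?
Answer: $\frac{64}{16025} \approx 0.0039938$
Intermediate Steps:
$s{\left(b \right)} = - 5 b$
$q{\left(L \right)} = -24$
$\frac{r{\left(49 \right)} + z{\left(s{\left(-2 \right)} \right)}}{-32026 + q{\left(29 \right)}} = \frac{49 - 177}{-32026 - 24} = - \frac{128}{-32050} = \left(-128\right) \left(- \frac{1}{32050}\right) = \frac{64}{16025}$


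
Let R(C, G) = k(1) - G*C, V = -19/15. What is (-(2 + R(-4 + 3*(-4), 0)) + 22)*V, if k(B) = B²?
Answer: -361/15 ≈ -24.067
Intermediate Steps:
V = -19/15 (V = -19*1/15 = -19/15 ≈ -1.2667)
R(C, G) = 1 - C*G (R(C, G) = 1² - G*C = 1 - C*G)
(-(2 + R(-4 + 3*(-4), 0)) + 22)*V = (-(2 + (1 - 1*(-4 + 3*(-4))*0)) + 22)*(-19/15) = (-(2 + (1 - 1*(-4 - 12)*0)) + 22)*(-19/15) = (-(2 + (1 - 1*(-16)*0)) + 22)*(-19/15) = (-(2 + (1 + 0)) + 22)*(-19/15) = (-(2 + 1) + 22)*(-19/15) = (-1*3 + 22)*(-19/15) = (-3 + 22)*(-19/15) = 19*(-19/15) = -361/15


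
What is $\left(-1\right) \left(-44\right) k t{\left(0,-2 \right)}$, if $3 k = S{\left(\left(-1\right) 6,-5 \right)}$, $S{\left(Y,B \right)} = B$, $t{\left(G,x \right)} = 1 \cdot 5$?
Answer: $- \frac{1100}{3} \approx -366.67$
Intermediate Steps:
$t{\left(G,x \right)} = 5$
$k = - \frac{5}{3}$ ($k = \frac{1}{3} \left(-5\right) = - \frac{5}{3} \approx -1.6667$)
$\left(-1\right) \left(-44\right) k t{\left(0,-2 \right)} = \left(-1\right) \left(-44\right) \left(\left(- \frac{5}{3}\right) 5\right) = 44 \left(- \frac{25}{3}\right) = - \frac{1100}{3}$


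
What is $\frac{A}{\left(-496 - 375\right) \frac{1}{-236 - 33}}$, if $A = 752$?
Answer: $\frac{202288}{871} \approx 232.25$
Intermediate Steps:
$\frac{A}{\left(-496 - 375\right) \frac{1}{-236 - 33}} = \frac{752}{\left(-496 - 375\right) \frac{1}{-236 - 33}} = \frac{752}{\left(-871\right) \frac{1}{-269}} = \frac{752}{\left(-871\right) \left(- \frac{1}{269}\right)} = \frac{752}{\frac{871}{269}} = 752 \cdot \frac{269}{871} = \frac{202288}{871}$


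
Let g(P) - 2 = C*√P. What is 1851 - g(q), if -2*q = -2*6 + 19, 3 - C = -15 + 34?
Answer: 1849 + 8*I*√14 ≈ 1849.0 + 29.933*I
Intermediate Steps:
C = -16 (C = 3 - (-15 + 34) = 3 - 1*19 = 3 - 19 = -16)
q = -7/2 (q = -(-2*6 + 19)/2 = -(-12 + 19)/2 = -½*7 = -7/2 ≈ -3.5000)
g(P) = 2 - 16*√P
1851 - g(q) = 1851 - (2 - 8*I*√14) = 1851 + (-2 + 8*I*√14) = 1849 + 8*I*√14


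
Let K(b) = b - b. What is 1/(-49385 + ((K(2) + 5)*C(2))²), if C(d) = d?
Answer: -1/49285 ≈ -2.0290e-5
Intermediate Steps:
K(b) = 0
1/(-49385 + ((K(2) + 5)*C(2))²) = 1/(-49385 + ((0 + 5)*2)²) = 1/(-49385 + (5*2)²) = 1/(-49385 + 10²) = 1/(-49385 + 100) = 1/(-49285) = -1/49285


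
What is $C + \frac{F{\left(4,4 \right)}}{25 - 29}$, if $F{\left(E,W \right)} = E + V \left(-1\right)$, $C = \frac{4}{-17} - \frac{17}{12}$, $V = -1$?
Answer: $- \frac{148}{51} \approx -2.902$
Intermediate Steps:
$C = - \frac{337}{204}$ ($C = 4 \left(- \frac{1}{17}\right) - \frac{17}{12} = - \frac{4}{17} - \frac{17}{12} = - \frac{337}{204} \approx -1.652$)
$F{\left(E,W \right)} = 1 + E$ ($F{\left(E,W \right)} = E - -1 = E + 1 = 1 + E$)
$C + \frac{F{\left(4,4 \right)}}{25 - 29} = - \frac{337}{204} + \frac{1 + 4}{25 - 29} = - \frac{337}{204} + \frac{5}{-4} = - \frac{337}{204} + 5 \left(- \frac{1}{4}\right) = - \frac{337}{204} - \frac{5}{4} = - \frac{148}{51}$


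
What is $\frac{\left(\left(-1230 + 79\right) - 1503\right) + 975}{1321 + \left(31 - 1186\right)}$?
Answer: $- \frac{1679}{166} \approx -10.114$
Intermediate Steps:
$\frac{\left(\left(-1230 + 79\right) - 1503\right) + 975}{1321 + \left(31 - 1186\right)} = \frac{\left(-1151 - 1503\right) + 975}{1321 + \left(31 - 1186\right)} = \frac{-2654 + 975}{1321 - 1155} = - \frac{1679}{166}$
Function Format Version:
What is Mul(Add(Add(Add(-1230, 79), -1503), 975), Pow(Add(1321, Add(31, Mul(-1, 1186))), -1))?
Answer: Rational(-1679, 166) ≈ -10.114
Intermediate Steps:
Mul(Add(Add(Add(-1230, 79), -1503), 975), Pow(Add(1321, Add(31, Mul(-1, 1186))), -1)) = Mul(Add(Add(-1151, -1503), 975), Pow(Add(1321, Add(31, -1186)), -1)) = Mul(Add(-2654, 975), Pow(Add(1321, -1155), -1)) = Mul(-1679, Pow(166, -1)) = Mul(-1679, Rational(1, 166)) = Rational(-1679, 166)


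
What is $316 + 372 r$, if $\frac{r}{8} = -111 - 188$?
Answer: $-889508$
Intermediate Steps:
$r = -2392$ ($r = 8 \left(-111 - 188\right) = 8 \left(-299\right) = -2392$)
$316 + 372 r = 316 + 372 \left(-2392\right) = 316 - 889824 = -889508$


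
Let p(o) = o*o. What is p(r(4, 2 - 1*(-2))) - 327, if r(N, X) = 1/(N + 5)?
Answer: -26486/81 ≈ -326.99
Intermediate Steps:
r(N, X) = 1/(5 + N)
p(o) = o²
p(r(4, 2 - 1*(-2))) - 327 = (1/(5 + 4))² - 327 = (1/9)² - 327 = (⅑)² - 327 = 1/81 - 327 = -26486/81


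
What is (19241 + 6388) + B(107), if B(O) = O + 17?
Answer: 25753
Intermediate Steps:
B(O) = 17 + O
(19241 + 6388) + B(107) = (19241 + 6388) + (17 + 107) = 25629 + 124 = 25753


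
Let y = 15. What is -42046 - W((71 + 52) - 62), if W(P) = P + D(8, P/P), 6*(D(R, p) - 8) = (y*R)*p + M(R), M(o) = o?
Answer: -126409/3 ≈ -42136.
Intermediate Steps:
D(R, p) = 8 + R/6 + 5*R*p/2 (D(R, p) = 8 + ((15*R)*p + R)/6 = 8 + (15*R*p + R)/6 = 8 + (R + 15*R*p)/6 = 8 + (R/6 + 5*R*p/2) = 8 + R/6 + 5*R*p/2)
W(P) = 88/3 + P (W(P) = P + (8 + (⅙)*8 + (5/2)*8*(P/P)) = P + (8 + 4/3 + (5/2)*8*1) = P + (8 + 4/3 + 20) = P + 88/3 = 88/3 + P)
-42046 - W((71 + 52) - 62) = -42046 - (88/3 + ((71 + 52) - 62)) = -42046 - (88/3 + (123 - 62)) = -42046 - (88/3 + 61) = -42046 - 1*271/3 = -42046 - 271/3 = -126409/3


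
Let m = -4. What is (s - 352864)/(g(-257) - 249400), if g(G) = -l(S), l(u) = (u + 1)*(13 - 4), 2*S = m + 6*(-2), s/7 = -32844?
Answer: 582772/249337 ≈ 2.3373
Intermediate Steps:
s = -229908 (s = 7*(-32844) = -229908)
S = -8 (S = (-4 + 6*(-2))/2 = (-4 - 12)/2 = (½)*(-16) = -8)
l(u) = 9 + 9*u (l(u) = (1 + u)*9 = 9 + 9*u)
g(G) = 63 (g(G) = -(9 + 9*(-8)) = -(9 - 72) = -1*(-63) = 63)
(s - 352864)/(g(-257) - 249400) = (-229908 - 352864)/(63 - 249400) = -582772/(-249337) = -582772*(-1/249337) = 582772/249337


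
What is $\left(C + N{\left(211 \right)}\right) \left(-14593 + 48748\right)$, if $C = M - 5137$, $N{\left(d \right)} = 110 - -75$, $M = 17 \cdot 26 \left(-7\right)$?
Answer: $-274811130$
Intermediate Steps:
$M = -3094$ ($M = 442 \left(-7\right) = -3094$)
$N{\left(d \right)} = 185$ ($N{\left(d \right)} = 110 + 75 = 185$)
$C = -8231$ ($C = -3094 - 5137 = -8231$)
$\left(C + N{\left(211 \right)}\right) \left(-14593 + 48748\right) = \left(-8231 + 185\right) \left(-14593 + 48748\right) = \left(-8046\right) 34155 = -274811130$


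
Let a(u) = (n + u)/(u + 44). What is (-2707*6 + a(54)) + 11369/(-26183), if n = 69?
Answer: -41673793681/2565934 ≈ -16241.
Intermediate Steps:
a(u) = (69 + u)/(44 + u) (a(u) = (69 + u)/(u + 44) = (69 + u)/(44 + u))
(-2707*6 + a(54)) + 11369/(-26183) = (-2707*6 + (69 + 54)/(44 + 54)) + 11369/(-26183) = (-16242 + 123/98) + 11369*(-1/26183) = (-16242 + (1/98)*123) - 11369/26183 = (-16242 + 123/98) - 11369/26183 = -1591593/98 - 11369/26183 = -41673793681/2565934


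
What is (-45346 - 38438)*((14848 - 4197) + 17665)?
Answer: -2372427744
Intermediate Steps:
(-45346 - 38438)*((14848 - 4197) + 17665) = -83784*(10651 + 17665) = -83784*28316 = -2372427744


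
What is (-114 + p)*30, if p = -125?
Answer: -7170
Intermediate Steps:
(-114 + p)*30 = (-114 - 125)*30 = -239*30 = -7170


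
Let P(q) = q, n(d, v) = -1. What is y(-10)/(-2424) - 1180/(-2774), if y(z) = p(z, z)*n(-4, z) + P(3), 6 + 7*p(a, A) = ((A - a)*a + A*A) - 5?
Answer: 2526359/5883654 ≈ 0.42939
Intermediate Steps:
p(a, A) = -11/7 + A**2/7 + a*(A - a)/7 (p(a, A) = -6/7 + (((A - a)*a + A*A) - 5)/7 = -6/7 + ((a*(A - a) + A**2) - 5)/7 = -6/7 + ((A**2 + a*(A - a)) - 5)/7 = -6/7 + (-5 + A**2 + a*(A - a))/7 = -6/7 + (-5/7 + A**2/7 + a*(A - a)/7) = -11/7 + A**2/7 + a*(A - a)/7)
y(z) = 32/7 - z**2/7 (y(z) = (-11/7 - z**2/7 + z**2/7 + z*z/7)*(-1) + 3 = (-11/7 - z**2/7 + z**2/7 + z**2/7)*(-1) + 3 = (-11/7 + z**2/7)*(-1) + 3 = (11/7 - z**2/7) + 3 = 32/7 - z**2/7)
y(-10)/(-2424) - 1180/(-2774) = (32/7 - 1/7*(-10)**2)/(-2424) - 1180/(-2774) = (32/7 - 1/7*100)*(-1/2424) - 1180*(-1/2774) = (32/7 - 100/7)*(-1/2424) + 590/1387 = -68/7*(-1/2424) + 590/1387 = 17/4242 + 590/1387 = 2526359/5883654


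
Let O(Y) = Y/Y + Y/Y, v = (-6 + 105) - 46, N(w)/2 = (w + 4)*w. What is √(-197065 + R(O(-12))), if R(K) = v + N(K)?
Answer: 22*I*√407 ≈ 443.83*I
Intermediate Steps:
N(w) = 2*w*(4 + w) (N(w) = 2*((w + 4)*w) = 2*((4 + w)*w) = 2*(w*(4 + w)) = 2*w*(4 + w))
v = 53 (v = 99 - 46 = 53)
O(Y) = 2 (O(Y) = 1 + 1 = 2)
R(K) = 53 + 2*K*(4 + K)
√(-197065 + R(O(-12))) = √(-197065 + (53 + 2*2*(4 + 2))) = √(-197065 + (53 + 2*2*6)) = √(-197065 + (53 + 24)) = √(-197065 + 77) = √(-196988) = 22*I*√407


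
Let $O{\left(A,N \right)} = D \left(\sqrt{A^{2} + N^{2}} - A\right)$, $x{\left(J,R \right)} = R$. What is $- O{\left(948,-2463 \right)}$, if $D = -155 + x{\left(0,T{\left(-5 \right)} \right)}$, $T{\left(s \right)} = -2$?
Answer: $-148836 + 471 \sqrt{773897} \approx 2.6551 \cdot 10^{5}$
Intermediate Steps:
$D = -157$ ($D = -155 - 2 = -157$)
$O{\left(A,N \right)} = - 157 \sqrt{A^{2} + N^{2}} + 157 A$ ($O{\left(A,N \right)} = - 157 \left(\sqrt{A^{2} + N^{2}} - A\right) = - 157 \sqrt{A^{2} + N^{2}} + 157 A$)
$- O{\left(948,-2463 \right)} = - (- 157 \sqrt{948^{2} + \left(-2463\right)^{2}} + 157 \cdot 948) = - (- 157 \sqrt{898704 + 6066369} + 148836) = - (- 157 \sqrt{6965073} + 148836) = - (- 157 \cdot 3 \sqrt{773897} + 148836) = - (- 471 \sqrt{773897} + 148836) = - (148836 - 471 \sqrt{773897}) = -148836 + 471 \sqrt{773897}$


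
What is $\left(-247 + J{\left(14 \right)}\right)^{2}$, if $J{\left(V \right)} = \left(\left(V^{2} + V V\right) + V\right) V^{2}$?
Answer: $6293090241$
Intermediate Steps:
$J{\left(V \right)} = V^{2} \left(V + 2 V^{2}\right)$ ($J{\left(V \right)} = \left(\left(V^{2} + V^{2}\right) + V\right) V^{2} = \left(2 V^{2} + V\right) V^{2} = \left(V + 2 V^{2}\right) V^{2} = V^{2} \left(V + 2 V^{2}\right)$)
$\left(-247 + J{\left(14 \right)}\right)^{2} = \left(-247 + 14^{3} \left(1 + 2 \cdot 14\right)\right)^{2} = \left(-247 + 2744 \left(1 + 28\right)\right)^{2} = \left(-247 + 2744 \cdot 29\right)^{2} = \left(-247 + 79576\right)^{2} = 79329^{2} = 6293090241$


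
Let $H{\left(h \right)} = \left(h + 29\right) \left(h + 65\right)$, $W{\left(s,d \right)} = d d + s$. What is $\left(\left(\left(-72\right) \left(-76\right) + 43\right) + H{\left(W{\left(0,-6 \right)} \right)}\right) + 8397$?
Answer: $20477$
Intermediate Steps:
$W{\left(s,d \right)} = s + d^{2}$ ($W{\left(s,d \right)} = d^{2} + s = s + d^{2}$)
$H{\left(h \right)} = \left(29 + h\right) \left(65 + h\right)$
$\left(\left(\left(-72\right) \left(-76\right) + 43\right) + H{\left(W{\left(0,-6 \right)} \right)}\right) + 8397 = \left(\left(\left(-72\right) \left(-76\right) + 43\right) + \left(1885 + \left(0 + \left(-6\right)^{2}\right)^{2} + 94 \left(0 + \left(-6\right)^{2}\right)\right)\right) + 8397 = \left(\left(5472 + 43\right) + \left(1885 + \left(0 + 36\right)^{2} + 94 \left(0 + 36\right)\right)\right) + 8397 = \left(5515 + \left(1885 + 36^{2} + 94 \cdot 36\right)\right) + 8397 = \left(5515 + \left(1885 + 1296 + 3384\right)\right) + 8397 = \left(5515 + 6565\right) + 8397 = 12080 + 8397 = 20477$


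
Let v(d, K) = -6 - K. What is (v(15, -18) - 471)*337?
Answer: -154683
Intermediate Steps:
(v(15, -18) - 471)*337 = ((-6 - 1*(-18)) - 471)*337 = ((-6 + 18) - 471)*337 = (12 - 471)*337 = -459*337 = -154683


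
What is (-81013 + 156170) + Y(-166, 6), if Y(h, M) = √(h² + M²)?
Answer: 75157 + 2*√6898 ≈ 75323.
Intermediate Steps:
Y(h, M) = √(M² + h²)
(-81013 + 156170) + Y(-166, 6) = (-81013 + 156170) + √(6² + (-166)²) = 75157 + √(36 + 27556) = 75157 + √27592 = 75157 + 2*√6898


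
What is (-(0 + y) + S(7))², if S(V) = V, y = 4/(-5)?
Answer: 1521/25 ≈ 60.840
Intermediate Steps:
y = -⅘ (y = 4*(-⅕) = -⅘ ≈ -0.80000)
(-(0 + y) + S(7))² = (-(0 - ⅘) + 7)² = (-1*(-⅘) + 7)² = (⅘ + 7)² = (39/5)² = 1521/25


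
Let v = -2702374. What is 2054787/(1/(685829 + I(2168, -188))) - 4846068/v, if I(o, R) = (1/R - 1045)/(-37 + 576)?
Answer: 27564204253956963438273/19559783012 ≈ 1.4092e+12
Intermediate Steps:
I(o, R) = -95/49 + 1/(539*R) (I(o, R) = (-1045 + 1/R)/539 = (-1045 + 1/R)*(1/539) = -95/49 + 1/(539*R))
2054787/(1/(685829 + I(2168, -188))) - 4846068/v = 2054787/(1/(685829 + (1/539)*(1 - 1045*(-188))/(-188))) - 4846068/(-2702374) = 2054787/(1/(685829 + (1/539)*(-1/188)*(1 + 196460))) - 4846068*(-1/2702374) = 2054787/(1/(685829 + (1/539)*(-1/188)*196461)) + 2423034/1351187 = 2054787/(1/(685829 - 196461/101332)) + 2423034/1351187 = 2054787/(1/(69496227767/101332)) + 2423034/1351187 = 2054787/(101332/69496227767) + 2423034/1351187 = 2054787*(69496227767/101332) + 2423034/1351187 = 20399992194952947/14476 + 2423034/1351187 = 27564204253956963438273/19559783012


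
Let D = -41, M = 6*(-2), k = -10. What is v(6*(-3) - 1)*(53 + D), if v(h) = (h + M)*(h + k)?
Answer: 10788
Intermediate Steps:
M = -12
v(h) = (-12 + h)*(-10 + h) (v(h) = (h - 12)*(h - 10) = (-12 + h)*(-10 + h))
v(6*(-3) - 1)*(53 + D) = (120 + (6*(-3) - 1)**2 - 22*(6*(-3) - 1))*(53 - 41) = (120 + (-18 - 1)**2 - 22*(-18 - 1))*12 = (120 + (-19)**2 - 22*(-19))*12 = (120 + 361 + 418)*12 = 899*12 = 10788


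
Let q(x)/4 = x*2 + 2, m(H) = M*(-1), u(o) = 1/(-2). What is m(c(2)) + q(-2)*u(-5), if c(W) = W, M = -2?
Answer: 6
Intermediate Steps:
u(o) = -½ (u(o) = 1*(-½) = -½)
m(H) = 2 (m(H) = -2*(-1) = 2)
q(x) = 8 + 8*x (q(x) = 4*(x*2 + 2) = 4*(2*x + 2) = 4*(2 + 2*x) = 8 + 8*x)
m(c(2)) + q(-2)*u(-5) = 2 + (8 + 8*(-2))*(-½) = 2 + (8 - 16)*(-½) = 2 - 8*(-½) = 2 + 4 = 6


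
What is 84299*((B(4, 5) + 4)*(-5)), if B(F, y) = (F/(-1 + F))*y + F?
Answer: -18545780/3 ≈ -6.1819e+6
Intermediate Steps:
B(F, y) = F + F*y/(-1 + F) (B(F, y) = (F/(-1 + F))*y + F = F*y/(-1 + F) + F = F + F*y/(-1 + F))
84299*((B(4, 5) + 4)*(-5)) = 84299*((4*(-1 + 4 + 5)/(-1 + 4) + 4)*(-5)) = 84299*((4*8/3 + 4)*(-5)) = 84299*((4*(1/3)*8 + 4)*(-5)) = 84299*((32/3 + 4)*(-5)) = 84299*((44/3)*(-5)) = 84299*(-220/3) = -18545780/3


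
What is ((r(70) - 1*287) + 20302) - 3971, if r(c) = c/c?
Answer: 16045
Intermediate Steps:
r(c) = 1
((r(70) - 1*287) + 20302) - 3971 = ((1 - 1*287) + 20302) - 3971 = ((1 - 287) + 20302) - 3971 = (-286 + 20302) - 3971 = 20016 - 3971 = 16045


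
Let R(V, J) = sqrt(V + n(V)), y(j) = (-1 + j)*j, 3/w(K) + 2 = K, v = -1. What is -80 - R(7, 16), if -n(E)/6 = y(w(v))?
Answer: -80 - I*sqrt(5) ≈ -80.0 - 2.2361*I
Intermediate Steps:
w(K) = 3/(-2 + K)
y(j) = j*(-1 + j)
n(E) = -12 (n(E) = -6*3/(-2 - 1)*(-1 + 3/(-2 - 1)) = -6*3/(-3)*(-1 + 3/(-3)) = -6*3*(-1/3)*(-1 + 3*(-1/3)) = -(-6)*(-1 - 1) = -(-6)*(-2) = -6*2 = -12)
R(V, J) = sqrt(-12 + V) (R(V, J) = sqrt(V - 12) = sqrt(-12 + V))
-80 - R(7, 16) = -80 - sqrt(-12 + 7) = -80 - sqrt(-5) = -80 - I*sqrt(5)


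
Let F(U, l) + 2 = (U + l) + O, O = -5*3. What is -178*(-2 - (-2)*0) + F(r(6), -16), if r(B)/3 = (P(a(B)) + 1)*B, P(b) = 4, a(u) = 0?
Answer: 413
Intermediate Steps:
r(B) = 15*B (r(B) = 3*((4 + 1)*B) = 3*(5*B) = 15*B)
O = -15
F(U, l) = -17 + U + l (F(U, l) = -2 + ((U + l) - 15) = -2 + (-15 + U + l) = -17 + U + l)
-178*(-2 - (-2)*0) + F(r(6), -16) = -178*(-2 - (-2)*0) + (-17 + 15*6 - 16) = -178*(-2 - 1*0) + (-17 + 90 - 16) = -178*(-2 + 0) + 57 = -178*(-2) + 57 = 356 + 57 = 413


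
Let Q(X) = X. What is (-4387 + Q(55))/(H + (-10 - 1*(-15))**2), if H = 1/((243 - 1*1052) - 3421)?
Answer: -18324360/105749 ≈ -173.28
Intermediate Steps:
H = -1/4230 (H = 1/((243 - 1052) - 3421) = 1/(-809 - 3421) = 1/(-4230) = -1/4230 ≈ -0.00023641)
(-4387 + Q(55))/(H + (-10 - 1*(-15))**2) = (-4387 + 55)/(-1/4230 + (-10 - 1*(-15))**2) = -4332/(-1/4230 + (-10 + 15)**2) = -4332/(-1/4230 + 5**2) = -4332/(-1/4230 + 25) = -4332/105749/4230 = -4332*4230/105749 = -18324360/105749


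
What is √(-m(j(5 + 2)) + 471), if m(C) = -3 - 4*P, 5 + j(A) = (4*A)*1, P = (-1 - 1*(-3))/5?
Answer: √11890/5 ≈ 21.808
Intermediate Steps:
P = ⅖ (P = (-1 + 3)*(⅕) = 2*(⅕) = ⅖ ≈ 0.40000)
j(A) = -5 + 4*A (j(A) = -5 + (4*A)*1 = -5 + 4*A)
m(C) = -23/5 (m(C) = -3 - 4*⅖ = -3 - 8/5 = -23/5)
√(-m(j(5 + 2)) + 471) = √(-1*(-23/5) + 471) = √(23/5 + 471) = √(2378/5) = √11890/5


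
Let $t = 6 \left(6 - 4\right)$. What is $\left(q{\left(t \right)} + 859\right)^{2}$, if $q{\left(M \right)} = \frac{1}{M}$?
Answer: $\frac{106275481}{144} \approx 7.3802 \cdot 10^{5}$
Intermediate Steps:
$t = 12$ ($t = 6 \cdot 2 = 12$)
$\left(q{\left(t \right)} + 859\right)^{2} = \left(\frac{1}{12} + 859\right)^{2} = \left(\frac{10309}{12}\right)^{2} = \frac{106275481}{144}$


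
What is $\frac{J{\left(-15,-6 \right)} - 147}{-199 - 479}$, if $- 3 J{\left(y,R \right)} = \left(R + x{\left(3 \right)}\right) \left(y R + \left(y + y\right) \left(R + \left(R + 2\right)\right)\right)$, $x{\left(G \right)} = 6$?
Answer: $\frac{49}{226} \approx 0.21681$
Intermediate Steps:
$J{\left(y,R \right)} = - \frac{\left(6 + R\right) \left(R y + 2 y \left(2 + 2 R\right)\right)}{3}$ ($J{\left(y,R \right)} = - \frac{\left(R + 6\right) \left(y R + \left(y + y\right) \left(R + \left(R + 2\right)\right)\right)}{3} = - \frac{\left(6 + R\right) \left(R y + 2 y \left(R + \left(2 + R\right)\right)\right)}{3} = - \frac{\left(6 + R\right) \left(R y + 2 y \left(2 + 2 R\right)\right)}{3}$)
$\frac{J{\left(-15,-6 \right)} - 147}{-199 - 479} = \frac{\left(- \frac{1}{3}\right) \left(-15\right) \left(24 + 5 \left(-6\right)^{2} + 34 \left(-6\right)\right) - 147}{-199 - 479} = \frac{\left(- \frac{1}{3}\right) \left(-15\right) \left(24 + 5 \cdot 36 - 204\right) - 147}{-678} = \left(\left(- \frac{1}{3}\right) \left(-15\right) \left(24 + 180 - 204\right) - 147\right) \left(- \frac{1}{678}\right) = \left(\left(- \frac{1}{3}\right) \left(-15\right) 0 - 147\right) \left(- \frac{1}{678}\right) = \left(0 - 147\right) \left(- \frac{1}{678}\right) = \left(-147\right) \left(- \frac{1}{678}\right) = \frac{49}{226}$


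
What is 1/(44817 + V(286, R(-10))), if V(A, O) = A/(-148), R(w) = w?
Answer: 74/3316315 ≈ 2.2314e-5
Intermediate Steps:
V(A, O) = -A/148 (V(A, O) = A*(-1/148) = -A/148)
1/(44817 + V(286, R(-10))) = 1/(44817 - 1/148*286) = 1/(44817 - 143/74) = 1/(3316315/74) = 74/3316315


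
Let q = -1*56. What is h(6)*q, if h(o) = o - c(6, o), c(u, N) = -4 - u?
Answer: -896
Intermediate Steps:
h(o) = 10 + o (h(o) = o - (-4 - 1*6) = o - (-4 - 6) = o - 1*(-10) = o + 10 = 10 + o)
q = -56
h(6)*q = (10 + 6)*(-56) = 16*(-56) = -896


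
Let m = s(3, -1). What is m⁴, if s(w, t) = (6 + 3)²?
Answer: 43046721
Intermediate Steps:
s(w, t) = 81 (s(w, t) = 9² = 81)
m = 81
m⁴ = 81⁴ = 43046721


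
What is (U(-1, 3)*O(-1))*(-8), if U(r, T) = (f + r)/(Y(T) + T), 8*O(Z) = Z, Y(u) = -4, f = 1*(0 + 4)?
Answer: -3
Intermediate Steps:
f = 4 (f = 1*4 = 4)
O(Z) = Z/8
U(r, T) = (4 + r)/(-4 + T)
(U(-1, 3)*O(-1))*(-8) = (((4 - 1)/(-4 + 3))*((⅛)*(-1)))*(-8) = ((3/(-1))*(-⅛))*(-8) = (-1*3*(-⅛))*(-8) = -3*(-⅛)*(-8) = (3/8)*(-8) = -3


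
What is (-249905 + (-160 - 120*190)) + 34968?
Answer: -237897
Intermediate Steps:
(-249905 + (-160 - 120*190)) + 34968 = (-249905 + (-160 - 22800)) + 34968 = (-249905 - 22960) + 34968 = -272865 + 34968 = -237897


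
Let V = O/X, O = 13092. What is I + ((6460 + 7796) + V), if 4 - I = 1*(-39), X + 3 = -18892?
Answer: 270166513/18895 ≈ 14298.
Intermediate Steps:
X = -18895 (X = -3 - 18892 = -18895)
V = -13092/18895 (V = 13092/(-18895) = 13092*(-1/18895) = -13092/18895 ≈ -0.69288)
I = 43 (I = 4 - (-39) = 4 - 1*(-39) = 4 + 39 = 43)
I + ((6460 + 7796) + V) = 43 + ((6460 + 7796) - 13092/18895) = 43 + (14256 - 13092/18895) = 43 + 269354028/18895 = 270166513/18895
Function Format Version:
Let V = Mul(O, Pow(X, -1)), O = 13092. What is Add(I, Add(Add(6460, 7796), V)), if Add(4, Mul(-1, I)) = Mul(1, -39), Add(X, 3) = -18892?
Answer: Rational(270166513, 18895) ≈ 14298.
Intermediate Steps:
X = -18895 (X = Add(-3, -18892) = -18895)
V = Rational(-13092, 18895) (V = Mul(13092, Pow(-18895, -1)) = Mul(13092, Rational(-1, 18895)) = Rational(-13092, 18895) ≈ -0.69288)
I = 43 (I = Add(4, Mul(-1, Mul(1, -39))) = Add(4, Mul(-1, -39)) = Add(4, 39) = 43)
Add(I, Add(Add(6460, 7796), V)) = Add(43, Add(Add(6460, 7796), Rational(-13092, 18895))) = Add(43, Add(14256, Rational(-13092, 18895))) = Add(43, Rational(269354028, 18895)) = Rational(270166513, 18895)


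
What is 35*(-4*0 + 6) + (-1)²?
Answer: 211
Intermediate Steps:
35*(-4*0 + 6) + (-1)² = 35*(0 + 6) + 1 = 35*6 + 1 = 210 + 1 = 211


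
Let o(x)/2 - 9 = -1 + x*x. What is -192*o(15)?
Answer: -89472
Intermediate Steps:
o(x) = 16 + 2*x**2 (o(x) = 18 + 2*(-1 + x*x) = 18 + 2*(-1 + x**2) = 18 + (-2 + 2*x**2) = 16 + 2*x**2)
-192*o(15) = -192*(16 + 2*15**2) = -192*(16 + 2*225) = -192*(16 + 450) = -192*466 = -89472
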